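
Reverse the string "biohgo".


Input: biohgo
Reading characters right to left:
  Position 5: 'o'
  Position 4: 'g'
  Position 3: 'h'
  Position 2: 'o'
  Position 1: 'i'
  Position 0: 'b'
Reversed: oghoib

oghoib


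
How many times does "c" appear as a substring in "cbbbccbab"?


Searching for "c" in "cbbbccbab"
Scanning each position:
  Position 0: "c" => MATCH
  Position 1: "b" => no
  Position 2: "b" => no
  Position 3: "b" => no
  Position 4: "c" => MATCH
  Position 5: "c" => MATCH
  Position 6: "b" => no
  Position 7: "a" => no
  Position 8: "b" => no
Total occurrences: 3

3


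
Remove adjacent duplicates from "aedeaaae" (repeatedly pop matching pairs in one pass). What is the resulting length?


Input: aedeaaae
Stack-based adjacent duplicate removal:
  Read 'a': push. Stack: a
  Read 'e': push. Stack: ae
  Read 'd': push. Stack: aed
  Read 'e': push. Stack: aede
  Read 'a': push. Stack: aedea
  Read 'a': matches stack top 'a' => pop. Stack: aede
  Read 'a': push. Stack: aedea
  Read 'e': push. Stack: aedeae
Final stack: "aedeae" (length 6)

6


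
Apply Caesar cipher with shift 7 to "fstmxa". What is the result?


Caesar cipher: shift "fstmxa" by 7
  'f' (pos 5) + 7 = pos 12 = 'm'
  's' (pos 18) + 7 = pos 25 = 'z'
  't' (pos 19) + 7 = pos 0 = 'a'
  'm' (pos 12) + 7 = pos 19 = 't'
  'x' (pos 23) + 7 = pos 4 = 'e'
  'a' (pos 0) + 7 = pos 7 = 'h'
Result: mzateh

mzateh


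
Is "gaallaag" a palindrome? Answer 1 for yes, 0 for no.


Input: gaallaag
Reversed: gaallaag
  Compare pos 0 ('g') with pos 7 ('g'): match
  Compare pos 1 ('a') with pos 6 ('a'): match
  Compare pos 2 ('a') with pos 5 ('a'): match
  Compare pos 3 ('l') with pos 4 ('l'): match
Result: palindrome

1


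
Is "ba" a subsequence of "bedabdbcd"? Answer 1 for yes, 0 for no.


Check if "ba" is a subsequence of "bedabdbcd"
Greedy scan:
  Position 0 ('b'): matches sub[0] = 'b'
  Position 1 ('e'): no match needed
  Position 2 ('d'): no match needed
  Position 3 ('a'): matches sub[1] = 'a'
  Position 4 ('b'): no match needed
  Position 5 ('d'): no match needed
  Position 6 ('b'): no match needed
  Position 7 ('c'): no match needed
  Position 8 ('d'): no match needed
All 2 characters matched => is a subsequence

1


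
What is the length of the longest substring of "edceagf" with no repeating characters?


Input: "edceagf"
Sliding window (track last position of each char):
  Position 0 ('e'): window [0,0] length 1 -- new best
  Position 1 ('d'): window [0,1] length 2 -- new best
  Position 2 ('c'): window [0,2] length 3 -- new best
  Position 3 ('e'): repeat (last at 0), move window start to 1
  Position 3 ('e'): window [1,3] length 3
  Position 4 ('a'): window [1,4] length 4 -- new best
  Position 5 ('g'): window [1,5] length 5 -- new best
  Position 6 ('f'): window [1,6] length 6 -- new best
Longest substring with no repeats: "dceagf" with length 6

6


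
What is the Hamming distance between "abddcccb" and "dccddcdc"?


Comparing "abddcccb" and "dccddcdc" position by position:
  Position 0: 'a' vs 'd' => differ
  Position 1: 'b' vs 'c' => differ
  Position 2: 'd' vs 'c' => differ
  Position 3: 'd' vs 'd' => same
  Position 4: 'c' vs 'd' => differ
  Position 5: 'c' vs 'c' => same
  Position 6: 'c' vs 'd' => differ
  Position 7: 'b' vs 'c' => differ
Total differences (Hamming distance): 6

6


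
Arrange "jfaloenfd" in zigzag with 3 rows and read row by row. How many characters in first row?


Zigzag "jfaloenfd" into 3 rows:
Placing characters:
  'j' => row 0
  'f' => row 1
  'a' => row 2
  'l' => row 1
  'o' => row 0
  'e' => row 1
  'n' => row 2
  'f' => row 1
  'd' => row 0
Rows:
  Row 0: "jod"
  Row 1: "flef"
  Row 2: "an"
First row length: 3

3


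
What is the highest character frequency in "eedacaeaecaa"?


Input: eedacaeaecaa
Character counts:
  'a': 5
  'c': 2
  'd': 1
  'e': 4
Maximum frequency: 5

5


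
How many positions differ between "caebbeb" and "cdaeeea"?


Comparing "caebbeb" and "cdaeeea" position by position:
  Position 0: 'c' vs 'c' => same
  Position 1: 'a' vs 'd' => DIFFER
  Position 2: 'e' vs 'a' => DIFFER
  Position 3: 'b' vs 'e' => DIFFER
  Position 4: 'b' vs 'e' => DIFFER
  Position 5: 'e' vs 'e' => same
  Position 6: 'b' vs 'a' => DIFFER
Positions that differ: 5

5


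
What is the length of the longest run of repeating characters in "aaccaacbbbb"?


Input: "aaccaacbbbb"
Scanning for longest run:
  Position 1 ('a'): continues run of 'a', length=2
  Position 2 ('c'): new char, reset run to 1
  Position 3 ('c'): continues run of 'c', length=2
  Position 4 ('a'): new char, reset run to 1
  Position 5 ('a'): continues run of 'a', length=2
  Position 6 ('c'): new char, reset run to 1
  Position 7 ('b'): new char, reset run to 1
  Position 8 ('b'): continues run of 'b', length=2
  Position 9 ('b'): continues run of 'b', length=3
  Position 10 ('b'): continues run of 'b', length=4
Longest run: 'b' with length 4

4


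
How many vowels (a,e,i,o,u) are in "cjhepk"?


Input: cjhepk
Checking each character:
  'c' at position 0: consonant
  'j' at position 1: consonant
  'h' at position 2: consonant
  'e' at position 3: vowel (running total: 1)
  'p' at position 4: consonant
  'k' at position 5: consonant
Total vowels: 1

1


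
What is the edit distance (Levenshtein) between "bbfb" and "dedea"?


Computing edit distance: "bbfb" -> "dedea"
DP table:
           d    e    d    e    a
      0    1    2    3    4    5
  b   1    1    2    3    4    5
  b   2    2    2    3    4    5
  f   3    3    3    3    4    5
  b   4    4    4    4    4    5
Edit distance = dp[4][5] = 5

5


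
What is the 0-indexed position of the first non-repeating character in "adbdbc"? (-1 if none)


Input: adbdbc
Character frequencies:
  'a': 1
  'b': 2
  'c': 1
  'd': 2
Scanning left to right for freq == 1:
  Position 0 ('a'): unique! => answer = 0

0


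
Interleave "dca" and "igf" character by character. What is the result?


Interleaving "dca" and "igf":
  Position 0: 'd' from first, 'i' from second => "di"
  Position 1: 'c' from first, 'g' from second => "cg"
  Position 2: 'a' from first, 'f' from second => "af"
Result: dicgaf

dicgaf


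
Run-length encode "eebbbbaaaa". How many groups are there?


Input: eebbbbaaaa
Scanning for consecutive runs:
  Group 1: 'e' x 2 (positions 0-1)
  Group 2: 'b' x 4 (positions 2-5)
  Group 3: 'a' x 4 (positions 6-9)
Total groups: 3

3


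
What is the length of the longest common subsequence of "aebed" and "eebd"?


LCS of "aebed" and "eebd"
DP table:
           e    e    b    d
      0    0    0    0    0
  a   0    0    0    0    0
  e   0    1    1    1    1
  b   0    1    1    2    2
  e   0    1    2    2    2
  d   0    1    2    2    3
LCS length = dp[5][4] = 3

3


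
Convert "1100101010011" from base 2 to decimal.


Input: "1100101010011" in base 2
Positional expansion:
  Digit '1' (value 1) x 2^12 = 4096
  Digit '1' (value 1) x 2^11 = 2048
  Digit '0' (value 0) x 2^10 = 0
  Digit '0' (value 0) x 2^9 = 0
  Digit '1' (value 1) x 2^8 = 256
  Digit '0' (value 0) x 2^7 = 0
  Digit '1' (value 1) x 2^6 = 64
  Digit '0' (value 0) x 2^5 = 0
  Digit '1' (value 1) x 2^4 = 16
  Digit '0' (value 0) x 2^3 = 0
  Digit '0' (value 0) x 2^2 = 0
  Digit '1' (value 1) x 2^1 = 2
  Digit '1' (value 1) x 2^0 = 1
Sum = 6483

6483


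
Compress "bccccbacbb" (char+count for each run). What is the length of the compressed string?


Input: bccccbacbb
Runs:
  'b' x 1 => "b1"
  'c' x 4 => "c4"
  'b' x 1 => "b1"
  'a' x 1 => "a1"
  'c' x 1 => "c1"
  'b' x 2 => "b2"
Compressed: "b1c4b1a1c1b2"
Compressed length: 12

12


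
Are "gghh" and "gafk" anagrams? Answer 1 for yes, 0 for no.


Strings: "gghh", "gafk"
Sorted first:  gghh
Sorted second: afgk
Differ at position 0: 'g' vs 'a' => not anagrams

0


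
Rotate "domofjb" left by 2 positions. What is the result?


Input: "domofjb", rotate left by 2
First 2 characters: "do"
Remaining characters: "mofjb"
Concatenate remaining + first: "mofjb" + "do" = "mofjbdo"

mofjbdo


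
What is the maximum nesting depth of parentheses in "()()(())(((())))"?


Input: "()()(())(((())))"
Tracking depth:
  Position 0 '(': depth becomes 1
  Position 1 ')': depth becomes 0
  Position 2 '(': depth becomes 1
  Position 3 ')': depth becomes 0
  Position 4 '(': depth becomes 1
  Position 5 '(': depth becomes 2
  Position 6 ')': depth becomes 1
  Position 7 ')': depth becomes 0
  Position 8 '(': depth becomes 1
  Position 9 '(': depth becomes 2
  Position 10 '(': depth becomes 3
  Position 11 '(': depth becomes 4
  Position 12 ')': depth becomes 3
  Position 13 ')': depth becomes 2
  Position 14 ')': depth becomes 1
  Position 15 ')': depth becomes 0
Maximum depth reached: 4

4


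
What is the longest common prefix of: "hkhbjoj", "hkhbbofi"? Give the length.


Words: hkhbjoj, hkhbbofi
  Position 0: all 'h' => match
  Position 1: all 'k' => match
  Position 2: all 'h' => match
  Position 3: all 'b' => match
  Position 4: ('j', 'b') => mismatch, stop
LCP = "hkhb" (length 4)

4


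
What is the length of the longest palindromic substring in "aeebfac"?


Input: "aeebfac"
Checking substrings for palindromes:
  [1:3] "ee" (len 2) => palindrome
Longest palindromic substring: "ee" with length 2

2


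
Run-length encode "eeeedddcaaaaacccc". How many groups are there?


Input: eeeedddcaaaaacccc
Scanning for consecutive runs:
  Group 1: 'e' x 4 (positions 0-3)
  Group 2: 'd' x 3 (positions 4-6)
  Group 3: 'c' x 1 (positions 7-7)
  Group 4: 'a' x 5 (positions 8-12)
  Group 5: 'c' x 4 (positions 13-16)
Total groups: 5

5


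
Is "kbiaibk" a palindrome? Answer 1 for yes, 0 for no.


Input: kbiaibk
Reversed: kbiaibk
  Compare pos 0 ('k') with pos 6 ('k'): match
  Compare pos 1 ('b') with pos 5 ('b'): match
  Compare pos 2 ('i') with pos 4 ('i'): match
Result: palindrome

1


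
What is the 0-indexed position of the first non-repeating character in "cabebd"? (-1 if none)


Input: cabebd
Character frequencies:
  'a': 1
  'b': 2
  'c': 1
  'd': 1
  'e': 1
Scanning left to right for freq == 1:
  Position 0 ('c'): unique! => answer = 0

0


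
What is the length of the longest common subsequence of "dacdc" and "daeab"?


LCS of "dacdc" and "daeab"
DP table:
           d    a    e    a    b
      0    0    0    0    0    0
  d   0    1    1    1    1    1
  a   0    1    2    2    2    2
  c   0    1    2    2    2    2
  d   0    1    2    2    2    2
  c   0    1    2    2    2    2
LCS length = dp[5][5] = 2

2


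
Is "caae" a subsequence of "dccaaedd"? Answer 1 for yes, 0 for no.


Check if "caae" is a subsequence of "dccaaedd"
Greedy scan:
  Position 0 ('d'): no match needed
  Position 1 ('c'): matches sub[0] = 'c'
  Position 2 ('c'): no match needed
  Position 3 ('a'): matches sub[1] = 'a'
  Position 4 ('a'): matches sub[2] = 'a'
  Position 5 ('e'): matches sub[3] = 'e'
  Position 6 ('d'): no match needed
  Position 7 ('d'): no match needed
All 4 characters matched => is a subsequence

1


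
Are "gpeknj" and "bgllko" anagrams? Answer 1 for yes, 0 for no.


Strings: "gpeknj", "bgllko"
Sorted first:  egjknp
Sorted second: bgkllo
Differ at position 0: 'e' vs 'b' => not anagrams

0


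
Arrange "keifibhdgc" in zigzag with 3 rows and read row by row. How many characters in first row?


Zigzag "keifibhdgc" into 3 rows:
Placing characters:
  'k' => row 0
  'e' => row 1
  'i' => row 2
  'f' => row 1
  'i' => row 0
  'b' => row 1
  'h' => row 2
  'd' => row 1
  'g' => row 0
  'c' => row 1
Rows:
  Row 0: "kig"
  Row 1: "efbdc"
  Row 2: "ih"
First row length: 3

3


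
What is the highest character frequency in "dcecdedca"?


Input: dcecdedca
Character counts:
  'a': 1
  'c': 3
  'd': 3
  'e': 2
Maximum frequency: 3

3


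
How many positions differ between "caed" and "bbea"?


Comparing "caed" and "bbea" position by position:
  Position 0: 'c' vs 'b' => DIFFER
  Position 1: 'a' vs 'b' => DIFFER
  Position 2: 'e' vs 'e' => same
  Position 3: 'd' vs 'a' => DIFFER
Positions that differ: 3

3


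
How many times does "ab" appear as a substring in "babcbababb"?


Searching for "ab" in "babcbababb"
Scanning each position:
  Position 0: "ba" => no
  Position 1: "ab" => MATCH
  Position 2: "bc" => no
  Position 3: "cb" => no
  Position 4: "ba" => no
  Position 5: "ab" => MATCH
  Position 6: "ba" => no
  Position 7: "ab" => MATCH
  Position 8: "bb" => no
Total occurrences: 3

3


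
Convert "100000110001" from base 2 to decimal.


Input: "100000110001" in base 2
Positional expansion:
  Digit '1' (value 1) x 2^11 = 2048
  Digit '0' (value 0) x 2^10 = 0
  Digit '0' (value 0) x 2^9 = 0
  Digit '0' (value 0) x 2^8 = 0
  Digit '0' (value 0) x 2^7 = 0
  Digit '0' (value 0) x 2^6 = 0
  Digit '1' (value 1) x 2^5 = 32
  Digit '1' (value 1) x 2^4 = 16
  Digit '0' (value 0) x 2^3 = 0
  Digit '0' (value 0) x 2^2 = 0
  Digit '0' (value 0) x 2^1 = 0
  Digit '1' (value 1) x 2^0 = 1
Sum = 2097

2097


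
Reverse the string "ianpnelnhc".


Input: ianpnelnhc
Reading characters right to left:
  Position 9: 'c'
  Position 8: 'h'
  Position 7: 'n'
  Position 6: 'l'
  Position 5: 'e'
  Position 4: 'n'
  Position 3: 'p'
  Position 2: 'n'
  Position 1: 'a'
  Position 0: 'i'
Reversed: chnlenpnai

chnlenpnai


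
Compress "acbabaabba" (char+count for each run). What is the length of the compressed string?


Input: acbabaabba
Runs:
  'a' x 1 => "a1"
  'c' x 1 => "c1"
  'b' x 1 => "b1"
  'a' x 1 => "a1"
  'b' x 1 => "b1"
  'a' x 2 => "a2"
  'b' x 2 => "b2"
  'a' x 1 => "a1"
Compressed: "a1c1b1a1b1a2b2a1"
Compressed length: 16

16


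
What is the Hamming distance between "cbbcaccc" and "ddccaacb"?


Comparing "cbbcaccc" and "ddccaacb" position by position:
  Position 0: 'c' vs 'd' => differ
  Position 1: 'b' vs 'd' => differ
  Position 2: 'b' vs 'c' => differ
  Position 3: 'c' vs 'c' => same
  Position 4: 'a' vs 'a' => same
  Position 5: 'c' vs 'a' => differ
  Position 6: 'c' vs 'c' => same
  Position 7: 'c' vs 'b' => differ
Total differences (Hamming distance): 5

5


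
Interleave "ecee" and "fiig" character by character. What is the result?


Interleaving "ecee" and "fiig":
  Position 0: 'e' from first, 'f' from second => "ef"
  Position 1: 'c' from first, 'i' from second => "ci"
  Position 2: 'e' from first, 'i' from second => "ei"
  Position 3: 'e' from first, 'g' from second => "eg"
Result: efcieieg

efcieieg


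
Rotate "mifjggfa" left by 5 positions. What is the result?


Input: "mifjggfa", rotate left by 5
First 5 characters: "mifjg"
Remaining characters: "gfa"
Concatenate remaining + first: "gfa" + "mifjg" = "gfamifjg"

gfamifjg


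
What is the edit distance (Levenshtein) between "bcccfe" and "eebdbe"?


Computing edit distance: "bcccfe" -> "eebdbe"
DP table:
           e    e    b    d    b    e
      0    1    2    3    4    5    6
  b   1    1    2    2    3    4    5
  c   2    2    2    3    3    4    5
  c   3    3    3    3    4    4    5
  c   4    4    4    4    4    5    5
  f   5    5    5    5    5    5    6
  e   6    5    5    6    6    6    5
Edit distance = dp[6][6] = 5

5


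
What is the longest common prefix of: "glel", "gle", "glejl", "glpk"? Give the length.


Words: glel, gle, glejl, glpk
  Position 0: all 'g' => match
  Position 1: all 'l' => match
  Position 2: ('e', 'e', 'e', 'p') => mismatch, stop
LCP = "gl" (length 2)

2


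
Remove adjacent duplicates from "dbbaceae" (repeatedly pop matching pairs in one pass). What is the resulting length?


Input: dbbaceae
Stack-based adjacent duplicate removal:
  Read 'd': push. Stack: d
  Read 'b': push. Stack: db
  Read 'b': matches stack top 'b' => pop. Stack: d
  Read 'a': push. Stack: da
  Read 'c': push. Stack: dac
  Read 'e': push. Stack: dace
  Read 'a': push. Stack: dacea
  Read 'e': push. Stack: daceae
Final stack: "daceae" (length 6)

6


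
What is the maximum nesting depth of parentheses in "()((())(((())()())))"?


Input: "()((())(((())()())))"
Tracking depth:
  Position 0 '(': depth becomes 1
  Position 1 ')': depth becomes 0
  Position 2 '(': depth becomes 1
  Position 3 '(': depth becomes 2
  Position 4 '(': depth becomes 3
  Position 5 ')': depth becomes 2
  Position 6 ')': depth becomes 1
  Position 7 '(': depth becomes 2
  Position 8 '(': depth becomes 3
  Position 9 '(': depth becomes 4
  Position 10 '(': depth becomes 5
  Position 11 ')': depth becomes 4
  Position 12 ')': depth becomes 3
  Position 13 '(': depth becomes 4
  Position 14 ')': depth becomes 3
  Position 15 '(': depth becomes 4
  Position 16 ')': depth becomes 3
  Position 17 ')': depth becomes 2
  Position 18 ')': depth becomes 1
  Position 19 ')': depth becomes 0
Maximum depth reached: 5

5


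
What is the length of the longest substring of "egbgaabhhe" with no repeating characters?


Input: "egbgaabhhe"
Sliding window (track last position of each char):
  Position 0 ('e'): window [0,0] length 1 -- new best
  Position 1 ('g'): window [0,1] length 2 -- new best
  Position 2 ('b'): window [0,2] length 3 -- new best
  Position 3 ('g'): repeat (last at 1), move window start to 2
  Position 3 ('g'): window [2,3] length 2
  Position 4 ('a'): window [2,4] length 3
  Position 5 ('a'): repeat (last at 4), move window start to 5
  Position 5 ('a'): window [5,5] length 1
  Position 6 ('b'): window [5,6] length 2
  Position 7 ('h'): window [5,7] length 3
  Position 8 ('h'): repeat (last at 7), move window start to 8
  Position 8 ('h'): window [8,8] length 1
  Position 9 ('e'): window [8,9] length 2
Longest substring with no repeats: "egb" with length 3

3


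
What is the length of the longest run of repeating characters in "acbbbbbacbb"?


Input: "acbbbbbacbb"
Scanning for longest run:
  Position 1 ('c'): new char, reset run to 1
  Position 2 ('b'): new char, reset run to 1
  Position 3 ('b'): continues run of 'b', length=2
  Position 4 ('b'): continues run of 'b', length=3
  Position 5 ('b'): continues run of 'b', length=4
  Position 6 ('b'): continues run of 'b', length=5
  Position 7 ('a'): new char, reset run to 1
  Position 8 ('c'): new char, reset run to 1
  Position 9 ('b'): new char, reset run to 1
  Position 10 ('b'): continues run of 'b', length=2
Longest run: 'b' with length 5

5


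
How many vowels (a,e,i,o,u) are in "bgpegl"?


Input: bgpegl
Checking each character:
  'b' at position 0: consonant
  'g' at position 1: consonant
  'p' at position 2: consonant
  'e' at position 3: vowel (running total: 1)
  'g' at position 4: consonant
  'l' at position 5: consonant
Total vowels: 1

1


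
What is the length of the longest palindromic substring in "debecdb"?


Input: "debecdb"
Checking substrings for palindromes:
  [1:4] "ebe" (len 3) => palindrome
Longest palindromic substring: "ebe" with length 3

3


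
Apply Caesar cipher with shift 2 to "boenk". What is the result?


Caesar cipher: shift "boenk" by 2
  'b' (pos 1) + 2 = pos 3 = 'd'
  'o' (pos 14) + 2 = pos 16 = 'q'
  'e' (pos 4) + 2 = pos 6 = 'g'
  'n' (pos 13) + 2 = pos 15 = 'p'
  'k' (pos 10) + 2 = pos 12 = 'm'
Result: dqgpm

dqgpm


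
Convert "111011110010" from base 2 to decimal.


Input: "111011110010" in base 2
Positional expansion:
  Digit '1' (value 1) x 2^11 = 2048
  Digit '1' (value 1) x 2^10 = 1024
  Digit '1' (value 1) x 2^9 = 512
  Digit '0' (value 0) x 2^8 = 0
  Digit '1' (value 1) x 2^7 = 128
  Digit '1' (value 1) x 2^6 = 64
  Digit '1' (value 1) x 2^5 = 32
  Digit '1' (value 1) x 2^4 = 16
  Digit '0' (value 0) x 2^3 = 0
  Digit '0' (value 0) x 2^2 = 0
  Digit '1' (value 1) x 2^1 = 2
  Digit '0' (value 0) x 2^0 = 0
Sum = 3826

3826


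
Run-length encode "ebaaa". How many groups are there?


Input: ebaaa
Scanning for consecutive runs:
  Group 1: 'e' x 1 (positions 0-0)
  Group 2: 'b' x 1 (positions 1-1)
  Group 3: 'a' x 3 (positions 2-4)
Total groups: 3

3


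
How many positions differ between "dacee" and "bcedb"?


Comparing "dacee" and "bcedb" position by position:
  Position 0: 'd' vs 'b' => DIFFER
  Position 1: 'a' vs 'c' => DIFFER
  Position 2: 'c' vs 'e' => DIFFER
  Position 3: 'e' vs 'd' => DIFFER
  Position 4: 'e' vs 'b' => DIFFER
Positions that differ: 5

5


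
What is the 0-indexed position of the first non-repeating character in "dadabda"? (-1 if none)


Input: dadabda
Character frequencies:
  'a': 3
  'b': 1
  'd': 3
Scanning left to right for freq == 1:
  Position 0 ('d'): freq=3, skip
  Position 1 ('a'): freq=3, skip
  Position 2 ('d'): freq=3, skip
  Position 3 ('a'): freq=3, skip
  Position 4 ('b'): unique! => answer = 4

4


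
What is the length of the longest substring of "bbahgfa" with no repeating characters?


Input: "bbahgfa"
Sliding window (track last position of each char):
  Position 0 ('b'): window [0,0] length 1 -- new best
  Position 1 ('b'): repeat (last at 0), move window start to 1
  Position 1 ('b'): window [1,1] length 1
  Position 2 ('a'): window [1,2] length 2 -- new best
  Position 3 ('h'): window [1,3] length 3 -- new best
  Position 4 ('g'): window [1,4] length 4 -- new best
  Position 5 ('f'): window [1,5] length 5 -- new best
  Position 6 ('a'): repeat (last at 2), move window start to 3
  Position 6 ('a'): window [3,6] length 4
Longest substring with no repeats: "bahgf" with length 5

5


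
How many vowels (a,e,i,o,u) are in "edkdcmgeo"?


Input: edkdcmgeo
Checking each character:
  'e' at position 0: vowel (running total: 1)
  'd' at position 1: consonant
  'k' at position 2: consonant
  'd' at position 3: consonant
  'c' at position 4: consonant
  'm' at position 5: consonant
  'g' at position 6: consonant
  'e' at position 7: vowel (running total: 2)
  'o' at position 8: vowel (running total: 3)
Total vowels: 3

3


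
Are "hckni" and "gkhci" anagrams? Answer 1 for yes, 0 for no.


Strings: "hckni", "gkhci"
Sorted first:  chikn
Sorted second: cghik
Differ at position 1: 'h' vs 'g' => not anagrams

0


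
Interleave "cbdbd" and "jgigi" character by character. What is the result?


Interleaving "cbdbd" and "jgigi":
  Position 0: 'c' from first, 'j' from second => "cj"
  Position 1: 'b' from first, 'g' from second => "bg"
  Position 2: 'd' from first, 'i' from second => "di"
  Position 3: 'b' from first, 'g' from second => "bg"
  Position 4: 'd' from first, 'i' from second => "di"
Result: cjbgdibgdi

cjbgdibgdi


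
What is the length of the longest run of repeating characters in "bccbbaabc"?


Input: "bccbbaabc"
Scanning for longest run:
  Position 1 ('c'): new char, reset run to 1
  Position 2 ('c'): continues run of 'c', length=2
  Position 3 ('b'): new char, reset run to 1
  Position 4 ('b'): continues run of 'b', length=2
  Position 5 ('a'): new char, reset run to 1
  Position 6 ('a'): continues run of 'a', length=2
  Position 7 ('b'): new char, reset run to 1
  Position 8 ('c'): new char, reset run to 1
Longest run: 'c' with length 2

2


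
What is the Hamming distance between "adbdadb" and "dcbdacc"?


Comparing "adbdadb" and "dcbdacc" position by position:
  Position 0: 'a' vs 'd' => differ
  Position 1: 'd' vs 'c' => differ
  Position 2: 'b' vs 'b' => same
  Position 3: 'd' vs 'd' => same
  Position 4: 'a' vs 'a' => same
  Position 5: 'd' vs 'c' => differ
  Position 6: 'b' vs 'c' => differ
Total differences (Hamming distance): 4

4


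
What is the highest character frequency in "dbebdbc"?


Input: dbebdbc
Character counts:
  'b': 3
  'c': 1
  'd': 2
  'e': 1
Maximum frequency: 3

3


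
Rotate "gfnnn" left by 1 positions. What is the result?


Input: "gfnnn", rotate left by 1
First 1 characters: "g"
Remaining characters: "fnnn"
Concatenate remaining + first: "fnnn" + "g" = "fnnng"

fnnng


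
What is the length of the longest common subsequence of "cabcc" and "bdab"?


LCS of "cabcc" and "bdab"
DP table:
           b    d    a    b
      0    0    0    0    0
  c   0    0    0    0    0
  a   0    0    0    1    1
  b   0    1    1    1    2
  c   0    1    1    1    2
  c   0    1    1    1    2
LCS length = dp[5][4] = 2

2


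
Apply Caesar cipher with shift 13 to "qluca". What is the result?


Caesar cipher: shift "qluca" by 13
  'q' (pos 16) + 13 = pos 3 = 'd'
  'l' (pos 11) + 13 = pos 24 = 'y'
  'u' (pos 20) + 13 = pos 7 = 'h'
  'c' (pos 2) + 13 = pos 15 = 'p'
  'a' (pos 0) + 13 = pos 13 = 'n'
Result: dyhpn

dyhpn


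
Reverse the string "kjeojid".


Input: kjeojid
Reading characters right to left:
  Position 6: 'd'
  Position 5: 'i'
  Position 4: 'j'
  Position 3: 'o'
  Position 2: 'e'
  Position 1: 'j'
  Position 0: 'k'
Reversed: dijoejk

dijoejk


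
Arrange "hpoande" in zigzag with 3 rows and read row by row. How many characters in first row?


Zigzag "hpoande" into 3 rows:
Placing characters:
  'h' => row 0
  'p' => row 1
  'o' => row 2
  'a' => row 1
  'n' => row 0
  'd' => row 1
  'e' => row 2
Rows:
  Row 0: "hn"
  Row 1: "pad"
  Row 2: "oe"
First row length: 2

2


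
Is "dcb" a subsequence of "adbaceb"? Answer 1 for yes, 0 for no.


Check if "dcb" is a subsequence of "adbaceb"
Greedy scan:
  Position 0 ('a'): no match needed
  Position 1 ('d'): matches sub[0] = 'd'
  Position 2 ('b'): no match needed
  Position 3 ('a'): no match needed
  Position 4 ('c'): matches sub[1] = 'c'
  Position 5 ('e'): no match needed
  Position 6 ('b'): matches sub[2] = 'b'
All 3 characters matched => is a subsequence

1


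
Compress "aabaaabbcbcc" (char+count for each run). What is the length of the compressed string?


Input: aabaaabbcbcc
Runs:
  'a' x 2 => "a2"
  'b' x 1 => "b1"
  'a' x 3 => "a3"
  'b' x 2 => "b2"
  'c' x 1 => "c1"
  'b' x 1 => "b1"
  'c' x 2 => "c2"
Compressed: "a2b1a3b2c1b1c2"
Compressed length: 14

14


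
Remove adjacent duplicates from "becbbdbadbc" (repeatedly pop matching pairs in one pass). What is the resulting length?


Input: becbbdbadbc
Stack-based adjacent duplicate removal:
  Read 'b': push. Stack: b
  Read 'e': push. Stack: be
  Read 'c': push. Stack: bec
  Read 'b': push. Stack: becb
  Read 'b': matches stack top 'b' => pop. Stack: bec
  Read 'd': push. Stack: becd
  Read 'b': push. Stack: becdb
  Read 'a': push. Stack: becdba
  Read 'd': push. Stack: becdbad
  Read 'b': push. Stack: becdbadb
  Read 'c': push. Stack: becdbadbc
Final stack: "becdbadbc" (length 9)

9


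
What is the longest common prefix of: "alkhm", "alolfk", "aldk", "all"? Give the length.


Words: alkhm, alolfk, aldk, all
  Position 0: all 'a' => match
  Position 1: all 'l' => match
  Position 2: ('k', 'o', 'd', 'l') => mismatch, stop
LCP = "al" (length 2)

2


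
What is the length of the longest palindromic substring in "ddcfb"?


Input: "ddcfb"
Checking substrings for palindromes:
  [0:2] "dd" (len 2) => palindrome
Longest palindromic substring: "dd" with length 2

2


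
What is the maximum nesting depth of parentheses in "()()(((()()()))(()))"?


Input: "()()(((()()()))(()))"
Tracking depth:
  Position 0 '(': depth becomes 1
  Position 1 ')': depth becomes 0
  Position 2 '(': depth becomes 1
  Position 3 ')': depth becomes 0
  Position 4 '(': depth becomes 1
  Position 5 '(': depth becomes 2
  Position 6 '(': depth becomes 3
  Position 7 '(': depth becomes 4
  Position 8 ')': depth becomes 3
  Position 9 '(': depth becomes 4
  Position 10 ')': depth becomes 3
  Position 11 '(': depth becomes 4
  Position 12 ')': depth becomes 3
  Position 13 ')': depth becomes 2
  Position 14 ')': depth becomes 1
  Position 15 '(': depth becomes 2
  Position 16 '(': depth becomes 3
  Position 17 ')': depth becomes 2
  Position 18 ')': depth becomes 1
  Position 19 ')': depth becomes 0
Maximum depth reached: 4

4


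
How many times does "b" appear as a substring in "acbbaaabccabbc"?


Searching for "b" in "acbbaaabccabbc"
Scanning each position:
  Position 0: "a" => no
  Position 1: "c" => no
  Position 2: "b" => MATCH
  Position 3: "b" => MATCH
  Position 4: "a" => no
  Position 5: "a" => no
  Position 6: "a" => no
  Position 7: "b" => MATCH
  Position 8: "c" => no
  Position 9: "c" => no
  Position 10: "a" => no
  Position 11: "b" => MATCH
  Position 12: "b" => MATCH
  Position 13: "c" => no
Total occurrences: 5

5


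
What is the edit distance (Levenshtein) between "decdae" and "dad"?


Computing edit distance: "decdae" -> "dad"
DP table:
           d    a    d
      0    1    2    3
  d   1    0    1    2
  e   2    1    1    2
  c   3    2    2    2
  d   4    3    3    2
  a   5    4    3    3
  e   6    5    4    4
Edit distance = dp[6][3] = 4

4


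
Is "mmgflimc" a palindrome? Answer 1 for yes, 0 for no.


Input: mmgflimc
Reversed: cmilfgmm
  Compare pos 0 ('m') with pos 7 ('c'): MISMATCH
  Compare pos 1 ('m') with pos 6 ('m'): match
  Compare pos 2 ('g') with pos 5 ('i'): MISMATCH
  Compare pos 3 ('f') with pos 4 ('l'): MISMATCH
Result: not a palindrome

0


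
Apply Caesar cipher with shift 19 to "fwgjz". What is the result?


Caesar cipher: shift "fwgjz" by 19
  'f' (pos 5) + 19 = pos 24 = 'y'
  'w' (pos 22) + 19 = pos 15 = 'p'
  'g' (pos 6) + 19 = pos 25 = 'z'
  'j' (pos 9) + 19 = pos 2 = 'c'
  'z' (pos 25) + 19 = pos 18 = 's'
Result: ypzcs

ypzcs


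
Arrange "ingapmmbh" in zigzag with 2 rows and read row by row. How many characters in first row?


Zigzag "ingapmmbh" into 2 rows:
Placing characters:
  'i' => row 0
  'n' => row 1
  'g' => row 0
  'a' => row 1
  'p' => row 0
  'm' => row 1
  'm' => row 0
  'b' => row 1
  'h' => row 0
Rows:
  Row 0: "igpmh"
  Row 1: "namb"
First row length: 5

5


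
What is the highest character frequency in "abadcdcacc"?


Input: abadcdcacc
Character counts:
  'a': 3
  'b': 1
  'c': 4
  'd': 2
Maximum frequency: 4

4


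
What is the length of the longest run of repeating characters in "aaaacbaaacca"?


Input: "aaaacbaaacca"
Scanning for longest run:
  Position 1 ('a'): continues run of 'a', length=2
  Position 2 ('a'): continues run of 'a', length=3
  Position 3 ('a'): continues run of 'a', length=4
  Position 4 ('c'): new char, reset run to 1
  Position 5 ('b'): new char, reset run to 1
  Position 6 ('a'): new char, reset run to 1
  Position 7 ('a'): continues run of 'a', length=2
  Position 8 ('a'): continues run of 'a', length=3
  Position 9 ('c'): new char, reset run to 1
  Position 10 ('c'): continues run of 'c', length=2
  Position 11 ('a'): new char, reset run to 1
Longest run: 'a' with length 4

4


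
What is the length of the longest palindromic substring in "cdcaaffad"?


Input: "cdcaaffad"
Checking substrings for palindromes:
  [4:8] "affa" (len 4) => palindrome
  [0:3] "cdc" (len 3) => palindrome
  [3:5] "aa" (len 2) => palindrome
  [5:7] "ff" (len 2) => palindrome
Longest palindromic substring: "affa" with length 4

4


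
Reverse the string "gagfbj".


Input: gagfbj
Reading characters right to left:
  Position 5: 'j'
  Position 4: 'b'
  Position 3: 'f'
  Position 2: 'g'
  Position 1: 'a'
  Position 0: 'g'
Reversed: jbfgag

jbfgag


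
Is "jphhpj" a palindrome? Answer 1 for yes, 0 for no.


Input: jphhpj
Reversed: jphhpj
  Compare pos 0 ('j') with pos 5 ('j'): match
  Compare pos 1 ('p') with pos 4 ('p'): match
  Compare pos 2 ('h') with pos 3 ('h'): match
Result: palindrome

1


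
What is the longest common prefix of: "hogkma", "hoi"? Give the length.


Words: hogkma, hoi
  Position 0: all 'h' => match
  Position 1: all 'o' => match
  Position 2: ('g', 'i') => mismatch, stop
LCP = "ho" (length 2)

2


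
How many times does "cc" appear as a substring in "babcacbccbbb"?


Searching for "cc" in "babcacbccbbb"
Scanning each position:
  Position 0: "ba" => no
  Position 1: "ab" => no
  Position 2: "bc" => no
  Position 3: "ca" => no
  Position 4: "ac" => no
  Position 5: "cb" => no
  Position 6: "bc" => no
  Position 7: "cc" => MATCH
  Position 8: "cb" => no
  Position 9: "bb" => no
  Position 10: "bb" => no
Total occurrences: 1

1


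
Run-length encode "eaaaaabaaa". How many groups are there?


Input: eaaaaabaaa
Scanning for consecutive runs:
  Group 1: 'e' x 1 (positions 0-0)
  Group 2: 'a' x 5 (positions 1-5)
  Group 3: 'b' x 1 (positions 6-6)
  Group 4: 'a' x 3 (positions 7-9)
Total groups: 4

4


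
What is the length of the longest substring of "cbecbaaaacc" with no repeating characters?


Input: "cbecbaaaacc"
Sliding window (track last position of each char):
  Position 0 ('c'): window [0,0] length 1 -- new best
  Position 1 ('b'): window [0,1] length 2 -- new best
  Position 2 ('e'): window [0,2] length 3 -- new best
  Position 3 ('c'): repeat (last at 0), move window start to 1
  Position 3 ('c'): window [1,3] length 3
  Position 4 ('b'): repeat (last at 1), move window start to 2
  Position 4 ('b'): window [2,4] length 3
  Position 5 ('a'): window [2,5] length 4 -- new best
  Position 6 ('a'): repeat (last at 5), move window start to 6
  Position 6 ('a'): window [6,6] length 1
  Position 7 ('a'): repeat (last at 6), move window start to 7
  Position 7 ('a'): window [7,7] length 1
  Position 8 ('a'): repeat (last at 7), move window start to 8
  Position 8 ('a'): window [8,8] length 1
  Position 9 ('c'): window [8,9] length 2
  Position 10 ('c'): repeat (last at 9), move window start to 10
  Position 10 ('c'): window [10,10] length 1
Longest substring with no repeats: "ecba" with length 4

4


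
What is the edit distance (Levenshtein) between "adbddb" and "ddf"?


Computing edit distance: "adbddb" -> "ddf"
DP table:
           d    d    f
      0    1    2    3
  a   1    1    2    3
  d   2    1    1    2
  b   3    2    2    2
  d   4    3    2    3
  d   5    4    3    3
  b   6    5    4    4
Edit distance = dp[6][3] = 4

4


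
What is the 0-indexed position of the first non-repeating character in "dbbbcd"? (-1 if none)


Input: dbbbcd
Character frequencies:
  'b': 3
  'c': 1
  'd': 2
Scanning left to right for freq == 1:
  Position 0 ('d'): freq=2, skip
  Position 1 ('b'): freq=3, skip
  Position 2 ('b'): freq=3, skip
  Position 3 ('b'): freq=3, skip
  Position 4 ('c'): unique! => answer = 4

4


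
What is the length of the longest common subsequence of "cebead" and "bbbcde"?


LCS of "cebead" and "bbbcde"
DP table:
           b    b    b    c    d    e
      0    0    0    0    0    0    0
  c   0    0    0    0    1    1    1
  e   0    0    0    0    1    1    2
  b   0    1    1    1    1    1    2
  e   0    1    1    1    1    1    2
  a   0    1    1    1    1    1    2
  d   0    1    1    1    1    2    2
LCS length = dp[6][6] = 2

2


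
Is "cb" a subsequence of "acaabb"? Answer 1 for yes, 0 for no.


Check if "cb" is a subsequence of "acaabb"
Greedy scan:
  Position 0 ('a'): no match needed
  Position 1 ('c'): matches sub[0] = 'c'
  Position 2 ('a'): no match needed
  Position 3 ('a'): no match needed
  Position 4 ('b'): matches sub[1] = 'b'
  Position 5 ('b'): no match needed
All 2 characters matched => is a subsequence

1


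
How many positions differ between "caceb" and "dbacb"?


Comparing "caceb" and "dbacb" position by position:
  Position 0: 'c' vs 'd' => DIFFER
  Position 1: 'a' vs 'b' => DIFFER
  Position 2: 'c' vs 'a' => DIFFER
  Position 3: 'e' vs 'c' => DIFFER
  Position 4: 'b' vs 'b' => same
Positions that differ: 4

4


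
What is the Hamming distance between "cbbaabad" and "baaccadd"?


Comparing "cbbaabad" and "baaccadd" position by position:
  Position 0: 'c' vs 'b' => differ
  Position 1: 'b' vs 'a' => differ
  Position 2: 'b' vs 'a' => differ
  Position 3: 'a' vs 'c' => differ
  Position 4: 'a' vs 'c' => differ
  Position 5: 'b' vs 'a' => differ
  Position 6: 'a' vs 'd' => differ
  Position 7: 'd' vs 'd' => same
Total differences (Hamming distance): 7

7


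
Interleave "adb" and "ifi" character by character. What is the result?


Interleaving "adb" and "ifi":
  Position 0: 'a' from first, 'i' from second => "ai"
  Position 1: 'd' from first, 'f' from second => "df"
  Position 2: 'b' from first, 'i' from second => "bi"
Result: aidfbi

aidfbi


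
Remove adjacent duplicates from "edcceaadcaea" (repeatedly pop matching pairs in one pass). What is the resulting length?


Input: edcceaadcaea
Stack-based adjacent duplicate removal:
  Read 'e': push. Stack: e
  Read 'd': push. Stack: ed
  Read 'c': push. Stack: edc
  Read 'c': matches stack top 'c' => pop. Stack: ed
  Read 'e': push. Stack: ede
  Read 'a': push. Stack: edea
  Read 'a': matches stack top 'a' => pop. Stack: ede
  Read 'd': push. Stack: eded
  Read 'c': push. Stack: ededc
  Read 'a': push. Stack: ededca
  Read 'e': push. Stack: ededcae
  Read 'a': push. Stack: ededcaea
Final stack: "ededcaea" (length 8)

8


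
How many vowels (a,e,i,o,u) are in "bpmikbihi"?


Input: bpmikbihi
Checking each character:
  'b' at position 0: consonant
  'p' at position 1: consonant
  'm' at position 2: consonant
  'i' at position 3: vowel (running total: 1)
  'k' at position 4: consonant
  'b' at position 5: consonant
  'i' at position 6: vowel (running total: 2)
  'h' at position 7: consonant
  'i' at position 8: vowel (running total: 3)
Total vowels: 3

3


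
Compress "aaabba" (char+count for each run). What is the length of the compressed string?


Input: aaabba
Runs:
  'a' x 3 => "a3"
  'b' x 2 => "b2"
  'a' x 1 => "a1"
Compressed: "a3b2a1"
Compressed length: 6

6


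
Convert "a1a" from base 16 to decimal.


Input: "a1a" in base 16
Positional expansion:
  Digit 'a' (value 10) x 16^2 = 2560
  Digit '1' (value 1) x 16^1 = 16
  Digit 'a' (value 10) x 16^0 = 10
Sum = 2586

2586


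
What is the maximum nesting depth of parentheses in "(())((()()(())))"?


Input: "(())((()()(())))"
Tracking depth:
  Position 0 '(': depth becomes 1
  Position 1 '(': depth becomes 2
  Position 2 ')': depth becomes 1
  Position 3 ')': depth becomes 0
  Position 4 '(': depth becomes 1
  Position 5 '(': depth becomes 2
  Position 6 '(': depth becomes 3
  Position 7 ')': depth becomes 2
  Position 8 '(': depth becomes 3
  Position 9 ')': depth becomes 2
  Position 10 '(': depth becomes 3
  Position 11 '(': depth becomes 4
  Position 12 ')': depth becomes 3
  Position 13 ')': depth becomes 2
  Position 14 ')': depth becomes 1
  Position 15 ')': depth becomes 0
Maximum depth reached: 4

4


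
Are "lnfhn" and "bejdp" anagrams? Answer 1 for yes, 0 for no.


Strings: "lnfhn", "bejdp"
Sorted first:  fhlnn
Sorted second: bdejp
Differ at position 0: 'f' vs 'b' => not anagrams

0


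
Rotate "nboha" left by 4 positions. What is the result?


Input: "nboha", rotate left by 4
First 4 characters: "nboh"
Remaining characters: "a"
Concatenate remaining + first: "a" + "nboh" = "anboh"

anboh


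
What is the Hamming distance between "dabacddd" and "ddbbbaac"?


Comparing "dabacddd" and "ddbbbaac" position by position:
  Position 0: 'd' vs 'd' => same
  Position 1: 'a' vs 'd' => differ
  Position 2: 'b' vs 'b' => same
  Position 3: 'a' vs 'b' => differ
  Position 4: 'c' vs 'b' => differ
  Position 5: 'd' vs 'a' => differ
  Position 6: 'd' vs 'a' => differ
  Position 7: 'd' vs 'c' => differ
Total differences (Hamming distance): 6

6


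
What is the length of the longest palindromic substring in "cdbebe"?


Input: "cdbebe"
Checking substrings for palindromes:
  [2:5] "beb" (len 3) => palindrome
  [3:6] "ebe" (len 3) => palindrome
Longest palindromic substring: "beb" with length 3

3


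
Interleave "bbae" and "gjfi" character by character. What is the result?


Interleaving "bbae" and "gjfi":
  Position 0: 'b' from first, 'g' from second => "bg"
  Position 1: 'b' from first, 'j' from second => "bj"
  Position 2: 'a' from first, 'f' from second => "af"
  Position 3: 'e' from first, 'i' from second => "ei"
Result: bgbjafei

bgbjafei


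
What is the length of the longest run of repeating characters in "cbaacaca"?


Input: "cbaacaca"
Scanning for longest run:
  Position 1 ('b'): new char, reset run to 1
  Position 2 ('a'): new char, reset run to 1
  Position 3 ('a'): continues run of 'a', length=2
  Position 4 ('c'): new char, reset run to 1
  Position 5 ('a'): new char, reset run to 1
  Position 6 ('c'): new char, reset run to 1
  Position 7 ('a'): new char, reset run to 1
Longest run: 'a' with length 2

2


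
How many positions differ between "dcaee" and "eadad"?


Comparing "dcaee" and "eadad" position by position:
  Position 0: 'd' vs 'e' => DIFFER
  Position 1: 'c' vs 'a' => DIFFER
  Position 2: 'a' vs 'd' => DIFFER
  Position 3: 'e' vs 'a' => DIFFER
  Position 4: 'e' vs 'd' => DIFFER
Positions that differ: 5

5
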